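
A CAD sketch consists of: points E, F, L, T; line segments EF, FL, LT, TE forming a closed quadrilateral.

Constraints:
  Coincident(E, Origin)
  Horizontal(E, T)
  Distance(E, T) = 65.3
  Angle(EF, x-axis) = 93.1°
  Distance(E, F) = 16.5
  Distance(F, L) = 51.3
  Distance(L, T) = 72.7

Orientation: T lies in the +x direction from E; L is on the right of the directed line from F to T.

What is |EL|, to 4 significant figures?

34.80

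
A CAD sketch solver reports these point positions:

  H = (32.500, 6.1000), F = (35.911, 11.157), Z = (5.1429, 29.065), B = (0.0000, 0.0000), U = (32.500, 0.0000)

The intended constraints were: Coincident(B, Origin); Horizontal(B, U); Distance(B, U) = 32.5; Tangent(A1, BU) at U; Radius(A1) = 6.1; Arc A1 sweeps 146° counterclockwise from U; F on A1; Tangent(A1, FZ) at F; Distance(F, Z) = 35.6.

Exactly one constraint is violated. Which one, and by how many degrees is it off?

Tangent(A1, FZ) at F — off by 3.80°.

B = (0.00, 0.00) ✓; B.y = 0.00, U.y = 0.00 ✓; |BU| = 32.50 ✓; ∠(HU, UB) = 90.00° ✓; |HU| = 6.100 ✓; bearing(H→F) − bearing(H→U) = 146.0° ✓; |HF| = 6.100 ✓; ∠(HF, FZ) = 86.20° ✗; |FZ| = 35.60 ✓.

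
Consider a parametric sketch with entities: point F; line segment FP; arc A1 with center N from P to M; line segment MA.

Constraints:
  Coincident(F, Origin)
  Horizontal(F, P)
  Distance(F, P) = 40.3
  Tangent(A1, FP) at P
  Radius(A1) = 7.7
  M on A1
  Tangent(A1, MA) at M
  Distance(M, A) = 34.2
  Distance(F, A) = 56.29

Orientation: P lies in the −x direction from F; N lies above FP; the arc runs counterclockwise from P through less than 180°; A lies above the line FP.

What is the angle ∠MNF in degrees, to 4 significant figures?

17.80°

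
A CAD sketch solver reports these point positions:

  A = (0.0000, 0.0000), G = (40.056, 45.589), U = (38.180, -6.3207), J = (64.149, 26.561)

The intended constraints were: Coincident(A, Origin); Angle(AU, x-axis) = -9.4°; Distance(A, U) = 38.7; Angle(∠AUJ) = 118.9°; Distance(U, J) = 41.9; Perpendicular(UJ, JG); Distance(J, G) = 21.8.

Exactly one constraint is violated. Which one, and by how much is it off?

Distance(J, G) = 21.8 — off by 8.90.

A = (0.00, 0.00) ✓; AU at -9.400° ✓; |AU| = 38.70 ✓; ∠AUJ = 118.9° ✓; |UJ| = 41.90 ✓; ∠(UJ, JG) = 90.00° ✓; |JG| = 30.70 ✗.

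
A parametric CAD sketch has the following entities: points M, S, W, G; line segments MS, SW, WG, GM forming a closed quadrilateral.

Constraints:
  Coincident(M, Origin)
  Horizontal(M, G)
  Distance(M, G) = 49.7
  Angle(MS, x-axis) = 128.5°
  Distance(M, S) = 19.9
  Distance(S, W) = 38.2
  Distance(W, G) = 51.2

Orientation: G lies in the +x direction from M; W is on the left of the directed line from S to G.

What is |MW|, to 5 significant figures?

43.237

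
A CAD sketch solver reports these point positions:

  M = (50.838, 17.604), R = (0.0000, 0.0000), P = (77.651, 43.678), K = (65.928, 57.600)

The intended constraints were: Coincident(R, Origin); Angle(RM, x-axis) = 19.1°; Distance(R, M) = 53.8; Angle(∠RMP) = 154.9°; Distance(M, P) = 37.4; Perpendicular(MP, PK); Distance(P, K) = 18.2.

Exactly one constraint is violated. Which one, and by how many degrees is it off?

Perpendicular(MP, PK) — off by 4.10°.

R = (0.00, 0.00) ✓; RM at 19.10° ✓; |RM| = 53.80 ✓; ∠RMP = 154.9° ✓; |MP| = 37.40 ✓; ∠(MP, PK) = 85.90° ✗; |PK| = 18.20 ✓.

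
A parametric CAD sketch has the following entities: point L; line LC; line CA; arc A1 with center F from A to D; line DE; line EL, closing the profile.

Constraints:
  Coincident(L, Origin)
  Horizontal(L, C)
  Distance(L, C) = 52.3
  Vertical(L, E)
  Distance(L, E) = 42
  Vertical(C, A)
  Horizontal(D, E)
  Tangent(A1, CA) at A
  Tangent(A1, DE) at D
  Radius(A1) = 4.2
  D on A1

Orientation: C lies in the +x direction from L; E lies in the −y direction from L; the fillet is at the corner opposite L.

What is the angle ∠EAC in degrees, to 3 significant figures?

94.6°

The virtual corner opposite L is at (52.3, -42.0). A1 meets CA tangentially, so FA is at right angles to CA and tangency of A1 to DE means the radius FD is perpendicular to DE, with radius 4.2, so the center F sits 4.2 in from both sides at F = (48.1, -37.8). That places the tangent points at A = (52.3, -37.8) on CA and D = (48.1, -42.0) on DE. Then cos ∠EAC = AE·AC / (|AE||AC|), giving 94.6°.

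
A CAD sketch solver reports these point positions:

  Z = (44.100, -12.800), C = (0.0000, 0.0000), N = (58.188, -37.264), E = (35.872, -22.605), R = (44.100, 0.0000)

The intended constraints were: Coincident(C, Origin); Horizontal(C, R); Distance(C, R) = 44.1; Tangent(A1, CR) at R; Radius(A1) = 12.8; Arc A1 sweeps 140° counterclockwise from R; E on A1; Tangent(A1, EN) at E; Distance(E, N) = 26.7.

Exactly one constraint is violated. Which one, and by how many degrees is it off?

Tangent(A1, EN) at E — off by 6.70°.

C = (0.00, 0.00) ✓; C.y = 0.00, R.y = 0.00 ✓; |CR| = 44.10 ✓; ∠(ZR, RC) = 90.00° ✓; |ZR| = 12.80 ✓; bearing(Z→E) − bearing(Z→R) = 140.0° ✓; |ZE| = 12.80 ✓; ∠(ZE, EN) = 83.30° ✗; |EN| = 26.70 ✓.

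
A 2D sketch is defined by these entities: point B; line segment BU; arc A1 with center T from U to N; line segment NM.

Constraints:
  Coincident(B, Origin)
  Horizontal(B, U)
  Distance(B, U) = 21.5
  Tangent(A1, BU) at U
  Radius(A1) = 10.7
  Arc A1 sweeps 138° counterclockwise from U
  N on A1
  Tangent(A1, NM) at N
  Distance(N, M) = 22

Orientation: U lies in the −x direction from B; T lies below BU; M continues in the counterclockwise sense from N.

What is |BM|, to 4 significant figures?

35.57

B is at the origin; B and U share the same y with |BU| = 21.5 and U on the −x side, so U = (-21.50, 0.000). The tangent condition forces TU to be normal to BU, so T = U + (0, -10.7) = (-21.50, -10.70). On A1, U sits at bearing 90° from T; a 138° counterclockwise sweep puts N at bearing 228°, so N = T + 10.7·(cos 228°, sin 228°) = (-28.66, -18.65). A1 meets NM tangentially, so TN is at right angles to NM, so NM runs along (−sin 228°, cos 228°); with |NM| = 22.0, M = (-12.31, -33.37). Then |BM| = |M − B| = 35.57.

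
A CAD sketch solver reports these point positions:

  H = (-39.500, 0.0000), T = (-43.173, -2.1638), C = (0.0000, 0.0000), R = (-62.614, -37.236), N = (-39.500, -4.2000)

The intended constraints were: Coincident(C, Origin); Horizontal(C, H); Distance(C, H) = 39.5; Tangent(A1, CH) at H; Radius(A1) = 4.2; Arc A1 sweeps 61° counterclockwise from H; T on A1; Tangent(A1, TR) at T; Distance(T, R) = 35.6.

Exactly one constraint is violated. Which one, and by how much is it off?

Distance(T, R) = 35.6 — off by 4.50.

C = (0.00, 0.00) ✓; C.y = 0.00, H.y = 0.00 ✓; |CH| = 39.50 ✓; ∠(NH, HC) = 90.00° ✓; |NH| = 4.200 ✓; bearing(N→T) − bearing(N→H) = 61.00° ✓; |NT| = 4.200 ✓; ∠(NT, TR) = 90.00° ✓; |TR| = 40.10 ✗.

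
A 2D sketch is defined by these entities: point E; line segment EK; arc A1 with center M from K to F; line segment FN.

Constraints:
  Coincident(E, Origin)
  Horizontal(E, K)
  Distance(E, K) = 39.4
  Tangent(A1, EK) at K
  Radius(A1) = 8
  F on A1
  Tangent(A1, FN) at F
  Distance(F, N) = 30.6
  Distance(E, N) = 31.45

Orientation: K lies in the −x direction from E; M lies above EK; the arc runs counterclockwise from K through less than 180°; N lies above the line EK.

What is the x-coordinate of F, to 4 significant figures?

-32.98

E is at the origin; EK is horizontal with |EK| = 39.4 and K on the −x side, so K = (-39.40, 0.000). Since A1 is tangent to EK there, MK ⟂ EK, so M = K + (0, 8) = (-39.40, 8.000). Since MF ⟂ FN (tangency), |MN| = √(8.0² + 30.6²) = 31.63 regardless of where F sits on A1. So N lies on both circle(E, 31.45) and circle(M, 31.63); the above-EK intersection is N = (-14.73, 27.79). F is the foot of the tangent from N: F = (-32.98, 3.228).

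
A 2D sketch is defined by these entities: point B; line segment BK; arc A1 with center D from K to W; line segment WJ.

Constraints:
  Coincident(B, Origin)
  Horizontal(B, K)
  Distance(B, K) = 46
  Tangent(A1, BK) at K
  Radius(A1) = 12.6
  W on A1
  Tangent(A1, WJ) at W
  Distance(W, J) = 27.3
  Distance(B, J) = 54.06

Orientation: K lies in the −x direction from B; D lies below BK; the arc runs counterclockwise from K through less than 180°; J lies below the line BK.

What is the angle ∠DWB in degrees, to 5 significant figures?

23.786°

Checks: |DW| = 12.60 ✓; ∠(DW, WJ) = 90.00° ✓; |WJ| = 27.30 ✓; |BJ| = 54.06 ✓.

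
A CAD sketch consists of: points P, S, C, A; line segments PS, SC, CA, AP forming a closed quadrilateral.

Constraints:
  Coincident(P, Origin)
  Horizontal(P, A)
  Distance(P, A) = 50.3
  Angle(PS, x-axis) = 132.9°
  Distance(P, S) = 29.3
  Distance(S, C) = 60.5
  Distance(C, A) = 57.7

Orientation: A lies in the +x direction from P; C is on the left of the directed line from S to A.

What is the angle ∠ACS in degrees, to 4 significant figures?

76.80°

Checks: P = (0.00, 0.00) ✓; |SC| = 60.50 ✓; |CA| = 57.70 ✓.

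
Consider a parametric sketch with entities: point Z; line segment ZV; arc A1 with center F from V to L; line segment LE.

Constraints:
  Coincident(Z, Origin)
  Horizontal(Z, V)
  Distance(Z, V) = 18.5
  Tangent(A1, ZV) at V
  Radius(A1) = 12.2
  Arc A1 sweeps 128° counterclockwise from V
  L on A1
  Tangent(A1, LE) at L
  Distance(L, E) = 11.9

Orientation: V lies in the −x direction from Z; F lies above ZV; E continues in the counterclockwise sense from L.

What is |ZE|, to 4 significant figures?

33.30

Z is at the origin; ZV is horizontal with |ZV| = 18.5 and V on the −x side, so V = (-18.50, 0.000). A1 meets ZV tangentially, so FV is at right angles to ZV, so F = V + (0, 12.2) = (-18.50, 12.20). On A1, V sits at bearing -90° from F; a 128° counterclockwise sweep puts L at bearing 38°, so L = F + 12.2·(cos 38°, sin 38°) = (-8.886, 19.71). The tangent condition forces FL to be normal to LE, so LE runs along (−sin 38°, cos 38°); with |LE| = 11.9, E = (-16.21, 29.09). Then |ZE| = |E − Z| = 33.30.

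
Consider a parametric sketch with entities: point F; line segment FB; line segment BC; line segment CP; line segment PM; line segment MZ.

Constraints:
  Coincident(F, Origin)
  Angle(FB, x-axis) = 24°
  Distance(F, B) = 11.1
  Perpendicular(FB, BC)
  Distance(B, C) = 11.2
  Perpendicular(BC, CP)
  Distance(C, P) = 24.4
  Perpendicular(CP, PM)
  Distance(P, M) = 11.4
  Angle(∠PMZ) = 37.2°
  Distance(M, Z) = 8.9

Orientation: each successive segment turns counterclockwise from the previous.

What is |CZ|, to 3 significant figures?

19.5

F is at the origin; FB runs at 24.0° with length 11.1, so B = (10.1, 4.51). FB is perpendicular to BC, so BC runs at 114°; with |BC| = 11.2, C = (5.58, 14.7). BC ⟂ CP, so CP runs at -156°; with |CP| = 24.4, P = (-16.7, 4.82). CP is perpendicular to PM, so PM runs at -66.0°; with |PM| = 11.4, M = (-12.1, -5.59). ∠PMZ = 37.2° gives MZ at 76.8° from the x-axis; with |MZ| = 8.9, Z = (-10.0, 3.07). Then |CZ| = |Z − C| = 19.5.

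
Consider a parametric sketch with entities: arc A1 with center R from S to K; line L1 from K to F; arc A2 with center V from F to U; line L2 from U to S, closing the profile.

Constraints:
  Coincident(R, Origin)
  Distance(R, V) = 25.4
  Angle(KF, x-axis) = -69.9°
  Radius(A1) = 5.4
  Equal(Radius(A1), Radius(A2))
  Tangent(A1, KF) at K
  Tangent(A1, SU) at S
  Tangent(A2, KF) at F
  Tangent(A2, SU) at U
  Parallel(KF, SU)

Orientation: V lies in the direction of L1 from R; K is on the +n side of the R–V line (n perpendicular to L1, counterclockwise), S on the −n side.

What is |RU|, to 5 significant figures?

25.968

The slot axis is L1's direction at -69.9°, so u = (cos -69.9°, sin -69.9°) = (0.34366, -0.93909) and n = (−sin -69.9°, cos -69.9°) = (0.93909, 0.34366). R is at the origin and V lies 25.4 along u from R, so V = 25.4·u = (8.7290, -23.853). Tangency of A1 to both parallel lines with radius 5.4 puts K and S at R ± 5.4·n: K = (5.0711, 1.8558), S = (-5.0711, -1.8558). Equal radii place F and U the same way about V: F = V + 5.4·n = (13.800, -21.997), U = V − 5.4·n = (3.6578, -25.709). Then |RU| = |U − R| = 25.968.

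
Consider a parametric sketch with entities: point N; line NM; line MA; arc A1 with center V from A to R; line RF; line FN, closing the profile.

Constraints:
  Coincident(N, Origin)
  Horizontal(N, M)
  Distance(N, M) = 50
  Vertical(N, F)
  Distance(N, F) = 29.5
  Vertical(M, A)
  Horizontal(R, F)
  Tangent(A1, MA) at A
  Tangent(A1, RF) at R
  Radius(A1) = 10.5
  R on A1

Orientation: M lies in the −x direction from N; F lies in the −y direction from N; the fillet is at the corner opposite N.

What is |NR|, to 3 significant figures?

49.3

N is at the origin; N and M share the same y with |NM| = 50.0 and M on the −x side, so M = (-50.0, 0.00). NF is vertical with |NF| = 29.5 and F on the −y side, so F = (0.00, -29.5). The virtual corner opposite N is at (-50.0, -29.5). A1 meets MA tangentially, so VA is at right angles to MA and since A1 is tangent to RF there, VR ⟂ RF, with radius 10.5, so the center V sits 10.5 in from both sides at V = (-39.5, -19.0). That places the tangent points at A = (-50.0, -19.0) on MA and R = (-39.5, -29.5) on RF. Then |NR| = |R − N| = 49.3.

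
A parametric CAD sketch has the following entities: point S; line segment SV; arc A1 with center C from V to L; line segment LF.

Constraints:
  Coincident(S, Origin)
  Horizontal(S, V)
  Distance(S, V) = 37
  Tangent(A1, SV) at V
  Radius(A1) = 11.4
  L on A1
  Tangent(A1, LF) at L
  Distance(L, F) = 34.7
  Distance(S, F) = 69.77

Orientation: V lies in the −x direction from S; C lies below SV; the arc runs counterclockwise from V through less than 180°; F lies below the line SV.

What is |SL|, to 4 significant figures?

49.09

S is at the origin; SV is horizontal with |SV| = 37.0 and V on the −x side, so V = (-37.00, 0.000). The tangent condition forces CV to be normal to SV, so C = V + (0, -11.4) = (-37.00, -11.40). Since CL ⟂ LF (tangency), |CF| = √(11.4² + 34.7²) = 36.52 regardless of where L sits on A1. So F lies on both circle(S, 69.77) and circle(C, 36.52); the below-SV intersection is F = (-54.64, -43.38). L is the foot of the tangent from F: L = (-48.20, -9.283).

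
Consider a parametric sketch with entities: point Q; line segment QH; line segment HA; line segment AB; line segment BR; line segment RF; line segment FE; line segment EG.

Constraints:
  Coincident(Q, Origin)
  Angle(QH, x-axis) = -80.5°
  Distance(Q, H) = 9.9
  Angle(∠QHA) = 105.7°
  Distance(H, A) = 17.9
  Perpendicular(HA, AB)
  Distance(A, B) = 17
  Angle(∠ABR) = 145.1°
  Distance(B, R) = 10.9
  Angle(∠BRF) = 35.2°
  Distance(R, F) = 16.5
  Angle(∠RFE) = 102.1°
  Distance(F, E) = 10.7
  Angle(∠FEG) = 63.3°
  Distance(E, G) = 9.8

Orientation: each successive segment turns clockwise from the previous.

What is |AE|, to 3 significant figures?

8.25

∠BRF = 35.2° gives RF at -64.5° from the x-axis; with |RF| = 16.5, F = (-12.9, -6.15). ∠RFE = 102.1° gives FE at -142° from the x-axis; with |FE| = 10.7, E = (-21.3, -12.7). Then |AE| = |E − A| = 8.25.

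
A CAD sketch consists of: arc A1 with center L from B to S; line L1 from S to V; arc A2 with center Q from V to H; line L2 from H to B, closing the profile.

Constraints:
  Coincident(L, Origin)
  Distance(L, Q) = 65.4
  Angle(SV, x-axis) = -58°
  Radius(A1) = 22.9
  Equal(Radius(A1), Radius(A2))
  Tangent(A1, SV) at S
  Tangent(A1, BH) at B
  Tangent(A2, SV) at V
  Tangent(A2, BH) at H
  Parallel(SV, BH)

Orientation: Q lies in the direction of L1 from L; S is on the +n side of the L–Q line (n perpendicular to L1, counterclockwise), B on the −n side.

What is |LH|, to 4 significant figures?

69.29

Tangency of A1 to both parallel lines with radius 22.9 puts S and B at L ± 22.9·n: S = (19.42, 12.14), B = (-19.42, -12.14). Equal radii place V and H the same way about Q: V = Q + 22.9·n = (54.08, -43.33), H = Q − 22.9·n = (15.24, -67.60). Then |LH| = |H − L| = 69.29.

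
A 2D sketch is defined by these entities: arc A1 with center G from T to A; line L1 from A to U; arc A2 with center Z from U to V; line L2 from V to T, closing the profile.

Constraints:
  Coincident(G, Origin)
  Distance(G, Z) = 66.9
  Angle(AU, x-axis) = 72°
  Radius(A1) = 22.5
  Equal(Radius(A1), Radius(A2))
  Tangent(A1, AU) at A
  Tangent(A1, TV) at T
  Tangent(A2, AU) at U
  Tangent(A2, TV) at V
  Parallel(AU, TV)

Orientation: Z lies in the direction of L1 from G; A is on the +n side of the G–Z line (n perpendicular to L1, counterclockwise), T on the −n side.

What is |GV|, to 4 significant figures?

70.58

Tangency of A1 to both parallel lines with radius 22.5 puts A and T at G ± 22.5·n: A = (-21.40, 6.953), T = (21.40, -6.953). Equal radii place U and V the same way about Z: U = Z + 22.5·n = (-0.7255, 70.58), V = Z − 22.5·n = (42.07, 56.67). Then |GV| = |V − G| = 70.58.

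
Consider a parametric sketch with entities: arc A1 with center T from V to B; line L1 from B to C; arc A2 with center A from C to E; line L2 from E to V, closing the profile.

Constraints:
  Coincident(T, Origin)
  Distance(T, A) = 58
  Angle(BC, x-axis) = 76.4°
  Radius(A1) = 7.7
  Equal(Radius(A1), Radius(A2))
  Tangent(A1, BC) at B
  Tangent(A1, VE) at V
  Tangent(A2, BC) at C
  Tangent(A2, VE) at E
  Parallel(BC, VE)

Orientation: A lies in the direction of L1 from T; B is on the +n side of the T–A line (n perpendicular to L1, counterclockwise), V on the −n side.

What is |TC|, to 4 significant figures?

58.51

Tangency of A1 to both parallel lines with radius 7.7 puts B and V at T ± 7.7·n: B = (-7.484, 1.811), V = (7.484, -1.811). Equal radii place C and E the same way about A: C = A + 7.7·n = (6.154, 58.18), E = A − 7.7·n = (21.12, 54.56). Then |TC| = |C − T| = 58.51.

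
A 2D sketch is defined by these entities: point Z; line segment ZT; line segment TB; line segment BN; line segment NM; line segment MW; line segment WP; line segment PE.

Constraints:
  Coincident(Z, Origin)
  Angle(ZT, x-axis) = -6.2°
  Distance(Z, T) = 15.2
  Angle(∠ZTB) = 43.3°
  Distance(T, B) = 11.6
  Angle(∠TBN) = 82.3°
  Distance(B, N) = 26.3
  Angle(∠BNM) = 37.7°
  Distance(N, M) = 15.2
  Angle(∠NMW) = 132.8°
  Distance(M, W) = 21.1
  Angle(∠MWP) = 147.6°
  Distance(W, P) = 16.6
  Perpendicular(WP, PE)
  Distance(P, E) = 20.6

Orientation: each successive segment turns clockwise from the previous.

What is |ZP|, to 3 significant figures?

29.6

∠NMW = 132.8° gives MW at -70.1° from the x-axis; with |MW| = 21.1, W = (14.1, -11.5). ∠MWP = 147.6° gives WP at -102° from the x-axis; with |WP| = 16.6, P = (10.5, -27.7). Then |ZP| = |P − Z| = 29.6.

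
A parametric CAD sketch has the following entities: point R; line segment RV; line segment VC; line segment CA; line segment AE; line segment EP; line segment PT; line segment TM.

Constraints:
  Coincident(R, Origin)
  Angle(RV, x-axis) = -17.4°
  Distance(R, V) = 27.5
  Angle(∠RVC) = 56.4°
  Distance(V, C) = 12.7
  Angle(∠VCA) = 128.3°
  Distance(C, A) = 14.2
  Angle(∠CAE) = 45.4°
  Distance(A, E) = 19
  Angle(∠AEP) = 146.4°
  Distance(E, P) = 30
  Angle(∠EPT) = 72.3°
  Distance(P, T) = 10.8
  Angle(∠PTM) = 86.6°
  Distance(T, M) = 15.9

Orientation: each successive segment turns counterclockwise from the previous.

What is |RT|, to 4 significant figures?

47.05

R is at the origin; RV runs at -17.4° with length 27.5, so V = (26.24, -8.224). ∠RVC = 56.4° gives VC at 106.2° from the x-axis; with |VC| = 12.7, C = (22.70, 3.972). ∠VCA = 128.3° gives CA at 157.9° from the x-axis; with |CA| = 14.2, A = (9.542, 9.314). ∠CAE = 45.4° gives AE at -67.50° from the x-axis; with |AE| = 19.0, E = (16.81, -8.239). ∠AEP = 146.4° gives EP at -33.90° from the x-axis; with |EP| = 30.0, P = (41.71, -24.97). ∠EPT = 72.3° gives PT at 73.80° from the x-axis; with |PT| = 10.8, T = (44.73, -14.60). Then |RT| = |T − R| = 47.05.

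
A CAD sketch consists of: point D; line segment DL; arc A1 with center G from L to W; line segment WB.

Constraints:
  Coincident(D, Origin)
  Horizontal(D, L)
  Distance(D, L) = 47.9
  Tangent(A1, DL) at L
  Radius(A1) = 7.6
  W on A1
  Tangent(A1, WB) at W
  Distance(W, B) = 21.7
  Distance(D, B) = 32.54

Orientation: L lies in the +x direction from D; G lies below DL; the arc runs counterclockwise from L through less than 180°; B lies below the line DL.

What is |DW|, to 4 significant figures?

42.54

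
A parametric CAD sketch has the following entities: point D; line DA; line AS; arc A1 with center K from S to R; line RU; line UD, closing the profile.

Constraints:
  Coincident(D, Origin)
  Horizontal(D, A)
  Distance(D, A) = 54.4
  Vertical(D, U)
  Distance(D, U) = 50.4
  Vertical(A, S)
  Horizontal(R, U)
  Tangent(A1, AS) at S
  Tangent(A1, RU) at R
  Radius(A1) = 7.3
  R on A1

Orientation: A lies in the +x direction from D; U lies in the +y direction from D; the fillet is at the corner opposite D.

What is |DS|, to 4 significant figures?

69.40

The virtual corner opposite D is at (54.40, 50.40). The tangent condition forces KS to be normal to AS and since A1 is tangent to RU there, KR ⟂ RU, with radius 7.3, so the center K sits 7.3 in from both sides at K = (47.10, 43.10). That places the tangent points at S = (54.40, 43.10) on AS and R = (47.10, 50.40) on RU. Then |DS| = |S − D| = 69.40.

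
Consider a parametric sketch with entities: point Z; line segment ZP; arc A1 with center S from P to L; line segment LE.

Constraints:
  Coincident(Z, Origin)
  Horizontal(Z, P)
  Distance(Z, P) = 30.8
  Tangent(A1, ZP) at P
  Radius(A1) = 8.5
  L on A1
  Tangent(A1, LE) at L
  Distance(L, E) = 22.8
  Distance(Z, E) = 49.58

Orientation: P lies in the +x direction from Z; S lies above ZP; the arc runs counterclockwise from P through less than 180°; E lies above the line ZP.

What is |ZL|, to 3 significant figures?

40.3

Checks: |SL| = 8.500 ✓; ∠(SL, LE) = 90.00° ✓; |LE| = 22.80 ✓; |ZE| = 49.58 ✓.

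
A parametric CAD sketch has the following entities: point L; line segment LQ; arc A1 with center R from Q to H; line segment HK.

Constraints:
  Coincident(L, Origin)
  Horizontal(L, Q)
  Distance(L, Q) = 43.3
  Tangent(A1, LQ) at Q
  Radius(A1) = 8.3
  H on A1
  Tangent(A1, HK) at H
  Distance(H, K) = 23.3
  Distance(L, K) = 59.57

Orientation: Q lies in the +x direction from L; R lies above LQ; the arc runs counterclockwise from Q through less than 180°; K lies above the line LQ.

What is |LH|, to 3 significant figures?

52.3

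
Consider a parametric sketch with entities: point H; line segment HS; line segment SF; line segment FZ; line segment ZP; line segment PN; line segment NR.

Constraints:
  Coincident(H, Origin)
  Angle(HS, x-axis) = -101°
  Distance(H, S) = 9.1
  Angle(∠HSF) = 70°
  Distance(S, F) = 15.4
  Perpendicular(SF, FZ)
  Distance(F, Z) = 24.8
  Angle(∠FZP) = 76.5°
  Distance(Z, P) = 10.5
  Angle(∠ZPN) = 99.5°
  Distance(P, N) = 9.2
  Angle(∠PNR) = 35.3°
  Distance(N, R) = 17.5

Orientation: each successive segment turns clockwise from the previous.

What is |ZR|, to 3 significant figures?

3.36

H is at the origin; HS runs at -101.0° with length 9.1, so S = (-1.74, -8.93). ∠HSF = 70.0° gives SF at 149° from the x-axis; with |SF| = 15.4, F = (-14.9, -1.00). The perpendicularity gives FZ at right angles to SF, so FZ runs at 59.0°; with |FZ| = 24.8, Z = (-2.16, 20.3). ∠FZP = 76.5° gives ZP at -44.5° from the x-axis; with |ZP| = 10.5, P = (5.33, 12.9). ∠ZPN = 99.5° gives PN at -125° from the x-axis; with |PN| = 9.2, N = (0.0484, 5.36). ∠PNR = 35.3° gives NR at 90.3° from the x-axis; with |NR| = 17.5, R = (-0.0432, 22.9). Then |ZR| = |R − Z| = 3.36.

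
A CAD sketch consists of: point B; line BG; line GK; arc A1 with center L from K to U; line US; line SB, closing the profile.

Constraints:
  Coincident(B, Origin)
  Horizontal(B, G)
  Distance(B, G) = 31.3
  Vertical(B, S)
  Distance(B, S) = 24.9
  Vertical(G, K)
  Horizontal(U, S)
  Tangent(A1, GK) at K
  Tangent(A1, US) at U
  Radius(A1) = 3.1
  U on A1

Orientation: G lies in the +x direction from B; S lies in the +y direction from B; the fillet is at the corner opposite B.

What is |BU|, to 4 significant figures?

37.62

The virtual corner opposite B is at (31.30, 24.90). A1 meets GK tangentially, so LK is at right angles to GK and since A1 is tangent to US there, LU ⟂ US, with radius 3.1, so the center L sits 3.1 in from both sides at L = (28.20, 21.80). That places the tangent points at K = (31.30, 21.80) on GK and U = (28.20, 24.90) on US. Then |BU| = |U − B| = 37.62.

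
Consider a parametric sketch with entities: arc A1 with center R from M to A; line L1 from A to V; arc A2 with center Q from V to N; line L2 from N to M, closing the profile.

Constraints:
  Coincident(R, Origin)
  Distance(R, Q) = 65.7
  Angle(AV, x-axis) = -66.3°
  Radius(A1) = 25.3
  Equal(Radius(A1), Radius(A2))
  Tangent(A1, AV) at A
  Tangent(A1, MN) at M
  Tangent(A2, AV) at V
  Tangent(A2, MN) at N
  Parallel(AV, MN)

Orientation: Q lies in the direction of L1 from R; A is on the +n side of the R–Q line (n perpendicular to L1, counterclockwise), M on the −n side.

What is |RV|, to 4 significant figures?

70.40

The slot axis is L1's direction at -66.3°, so u = (cos -66.3°, sin -66.3°) = (0.4019, -0.9157) and n = (−sin -66.3°, cos -66.3°) = (0.9157, 0.4019). R is at the origin and Q lies 65.7 along u from R, so Q = 65.7·u = (26.41, -60.16). Tangency of A1 to both parallel lines with radius 25.3 puts A and M at R ± 25.3·n: A = (23.17, 10.17), M = (-23.17, -10.17). Equal radii place V and N the same way about Q: V = Q + 25.3·n = (49.57, -49.99), N = Q − 25.3·n = (3.242, -70.33). Then |RV| = |V − R| = 70.40.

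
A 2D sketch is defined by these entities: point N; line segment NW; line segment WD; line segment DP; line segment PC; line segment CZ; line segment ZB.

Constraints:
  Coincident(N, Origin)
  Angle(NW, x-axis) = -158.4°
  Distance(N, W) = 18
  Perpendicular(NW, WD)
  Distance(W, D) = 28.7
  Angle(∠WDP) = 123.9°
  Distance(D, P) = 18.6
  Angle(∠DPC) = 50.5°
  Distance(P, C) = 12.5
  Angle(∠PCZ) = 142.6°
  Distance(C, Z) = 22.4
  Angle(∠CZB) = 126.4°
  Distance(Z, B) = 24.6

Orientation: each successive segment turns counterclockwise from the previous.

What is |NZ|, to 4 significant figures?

21.64

N is at the origin; NW runs at -158.4° with length 18.0, so W = (-16.74, -6.626). NW ⟂ WD, so WD runs at -68.40°; with |WD| = 28.7, D = (-6.171, -33.31). ∠WDP = 123.9° gives DP at -12.30° from the x-axis; with |DP| = 18.6, P = (12.00, -37.27). ∠DPC = 50.5° gives PC at 117.2° from the x-axis; with |PC| = 12.5, C = (6.289, -26.16). ∠PCZ = 142.6° gives CZ at 154.6° from the x-axis; with |CZ| = 22.4, Z = (-13.95, -16.55). Then |NZ| = |Z − N| = 21.64.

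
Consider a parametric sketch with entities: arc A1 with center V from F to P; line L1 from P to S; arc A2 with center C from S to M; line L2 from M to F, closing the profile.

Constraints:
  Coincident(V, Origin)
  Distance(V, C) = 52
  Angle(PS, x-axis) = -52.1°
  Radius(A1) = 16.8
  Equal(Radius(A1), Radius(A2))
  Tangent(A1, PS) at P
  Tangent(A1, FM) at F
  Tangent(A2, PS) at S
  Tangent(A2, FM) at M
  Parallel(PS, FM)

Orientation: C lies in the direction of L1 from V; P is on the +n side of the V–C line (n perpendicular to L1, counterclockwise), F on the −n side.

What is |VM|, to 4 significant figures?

54.65

The slot axis is L1's direction at -52.1°, so u = (cos -52.1°, sin -52.1°) = (0.6143, -0.7891) and n = (−sin -52.1°, cos -52.1°) = (0.7891, 0.6143). V is at the origin and C lies 52.0 along u from V, so C = 52.0·u = (31.94, -41.03). Tangency of A1 to both parallel lines with radius 16.8 puts P and F at V ± 16.8·n: P = (13.26, 10.32), F = (-13.26, -10.32). Equal radii place S and M the same way about C: S = C + 16.8·n = (45.20, -30.71), M = C − 16.8·n = (18.69, -51.35). Then |VM| = |M − V| = 54.65.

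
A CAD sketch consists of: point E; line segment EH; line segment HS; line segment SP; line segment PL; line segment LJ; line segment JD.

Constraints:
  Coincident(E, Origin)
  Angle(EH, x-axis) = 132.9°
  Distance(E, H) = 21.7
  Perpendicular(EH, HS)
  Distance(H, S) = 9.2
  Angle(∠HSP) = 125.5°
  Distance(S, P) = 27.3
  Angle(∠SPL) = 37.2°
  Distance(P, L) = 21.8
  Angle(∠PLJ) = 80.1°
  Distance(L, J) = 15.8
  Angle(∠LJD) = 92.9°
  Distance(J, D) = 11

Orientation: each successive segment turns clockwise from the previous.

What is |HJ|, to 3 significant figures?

11.6

∠SPL = 37.2° gives PL at -154° from the x-axis; with |PL| = 21.8, L = (-0.950, 7.25). ∠PLJ = 80.1° gives LJ at 106° from the x-axis; with |LJ| = 15.8, J = (-5.23, 22.5). Then |HJ| = |J − H| = 11.6.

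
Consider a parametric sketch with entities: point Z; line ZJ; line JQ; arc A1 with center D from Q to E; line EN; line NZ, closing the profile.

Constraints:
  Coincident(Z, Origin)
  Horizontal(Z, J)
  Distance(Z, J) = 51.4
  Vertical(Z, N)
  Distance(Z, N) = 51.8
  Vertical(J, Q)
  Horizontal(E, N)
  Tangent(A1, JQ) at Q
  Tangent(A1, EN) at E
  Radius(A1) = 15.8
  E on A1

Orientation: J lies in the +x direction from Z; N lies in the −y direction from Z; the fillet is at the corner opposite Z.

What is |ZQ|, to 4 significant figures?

62.75

The virtual corner opposite Z is at (51.40, -51.80). Since A1 is tangent to JQ there, DQ ⟂ JQ and since A1 is tangent to EN there, DE ⟂ EN, with radius 15.8, so the center D sits 15.8 in from both sides at D = (35.60, -36.00). That places the tangent points at Q = (51.40, -36.00) on JQ and E = (35.60, -51.80) on EN. Then |ZQ| = |Q − Z| = 62.75.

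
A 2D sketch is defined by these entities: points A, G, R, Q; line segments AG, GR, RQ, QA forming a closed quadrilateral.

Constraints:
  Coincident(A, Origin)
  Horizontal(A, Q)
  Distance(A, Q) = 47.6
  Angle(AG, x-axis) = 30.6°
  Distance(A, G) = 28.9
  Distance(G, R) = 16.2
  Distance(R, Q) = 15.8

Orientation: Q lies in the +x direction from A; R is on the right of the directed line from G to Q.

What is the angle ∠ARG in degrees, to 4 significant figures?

64.81°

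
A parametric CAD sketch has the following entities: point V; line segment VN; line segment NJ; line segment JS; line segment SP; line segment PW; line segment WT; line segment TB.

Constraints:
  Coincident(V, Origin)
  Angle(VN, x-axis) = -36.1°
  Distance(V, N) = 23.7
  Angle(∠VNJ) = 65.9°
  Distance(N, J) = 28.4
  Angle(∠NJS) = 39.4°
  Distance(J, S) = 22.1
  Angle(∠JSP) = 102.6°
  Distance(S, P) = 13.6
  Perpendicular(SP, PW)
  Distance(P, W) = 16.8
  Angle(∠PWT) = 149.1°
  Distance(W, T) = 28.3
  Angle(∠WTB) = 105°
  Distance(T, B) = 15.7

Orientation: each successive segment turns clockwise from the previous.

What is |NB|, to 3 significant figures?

46.9

V is at the origin; VN runs at -36.1° with length 23.7, so N = (19.1, -14.0). ∠VNJ = 65.9° gives NJ at -150° from the x-axis; with |NJ| = 28.4, J = (-5.50, -28.1). ∠NJS = 39.4° gives JS at 69.2° from the x-axis; with |JS| = 22.1, S = (2.35, -7.42). ∠JSP = 102.6° gives SP at -8.20° from the x-axis; with |SP| = 13.6, P = (15.8, -9.36). The perpendicularity gives PW at right angles to SP, so PW runs at -98.2°; with |PW| = 16.8, W = (13.4, -26.0). ∠PWT = 149.1° gives WT at -129° from the x-axis; with |WT| = 28.3, T = (-4.43, -47.9). ∠WTB = 105.0° gives TB at 156° from the x-axis; with |TB| = 15.7, B = (-18.8, -41.5). Then |NB| = |B − N| = 46.9.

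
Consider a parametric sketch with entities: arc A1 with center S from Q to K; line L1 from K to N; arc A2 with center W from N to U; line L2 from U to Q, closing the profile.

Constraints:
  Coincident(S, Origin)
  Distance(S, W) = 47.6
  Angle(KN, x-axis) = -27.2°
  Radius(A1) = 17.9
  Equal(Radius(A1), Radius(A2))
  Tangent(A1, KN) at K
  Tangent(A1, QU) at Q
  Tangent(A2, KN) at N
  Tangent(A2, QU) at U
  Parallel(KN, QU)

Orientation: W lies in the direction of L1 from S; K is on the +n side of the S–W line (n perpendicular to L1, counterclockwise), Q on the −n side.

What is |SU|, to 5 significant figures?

50.854

The slot axis is L1's direction at -27.2°, so u = (cos -27.2°, sin -27.2°) = (0.88942, -0.45710) and n = (−sin -27.2°, cos -27.2°) = (0.45710, 0.88942). S is at the origin and W lies 47.6 along u from S, so W = 47.6·u = (42.336, -21.758). Tangency of A1 to both parallel lines with radius 17.9 puts K and Q at S ± 17.9·n: K = (8.1821, 15.921), Q = (-8.1821, -15.921). Equal radii place N and U the same way about W: N = W + 17.9·n = (50.518, -5.8373), U = W − 17.9·n = (34.154, -37.678). Then |SU| = |U − S| = 50.854.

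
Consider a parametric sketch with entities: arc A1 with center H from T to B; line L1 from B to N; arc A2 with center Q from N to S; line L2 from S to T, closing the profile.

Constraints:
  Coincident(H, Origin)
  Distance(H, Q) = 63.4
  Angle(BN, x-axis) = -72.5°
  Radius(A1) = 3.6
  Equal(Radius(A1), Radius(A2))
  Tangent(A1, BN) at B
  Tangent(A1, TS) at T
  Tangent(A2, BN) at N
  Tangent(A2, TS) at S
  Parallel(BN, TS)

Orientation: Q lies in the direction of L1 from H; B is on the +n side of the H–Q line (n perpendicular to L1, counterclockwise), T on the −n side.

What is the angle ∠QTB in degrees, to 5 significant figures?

86.750°

H is at the origin and Q lies 63.4 along u from H, so Q = 63.4·u = (19.065, -60.466). Tangency of A1 to both parallel lines with radius 3.6 puts B and T at H ± 3.6·n: B = (3.4334, 1.0825), T = (-3.4334, -1.0825). Then cos ∠QTB = TQ·TB / (|TQ||TB|), giving 86.750°.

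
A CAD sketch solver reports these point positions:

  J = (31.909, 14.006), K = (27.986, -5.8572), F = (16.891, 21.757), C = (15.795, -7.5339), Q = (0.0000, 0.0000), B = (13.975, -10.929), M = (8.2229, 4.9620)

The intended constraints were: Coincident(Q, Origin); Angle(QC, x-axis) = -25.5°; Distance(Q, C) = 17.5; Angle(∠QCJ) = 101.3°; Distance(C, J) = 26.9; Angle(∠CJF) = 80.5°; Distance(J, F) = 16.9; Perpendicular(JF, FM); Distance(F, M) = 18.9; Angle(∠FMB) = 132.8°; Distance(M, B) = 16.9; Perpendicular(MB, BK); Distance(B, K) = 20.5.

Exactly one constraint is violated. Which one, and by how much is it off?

Distance(B, K) = 20.5 — off by 5.60.

Q = (0.00, 0.00) ✓; QC at -25.50° ✓; |QC| = 17.50 ✓; ∠QCJ = 101.3° ✓; |CJ| = 26.90 ✓; ∠CJF = 80.50° ✓; |JF| = 16.90 ✓; ∠(JF, FM) = 90.00° ✓; |FM| = 18.90 ✓; ∠FMB = 132.8° ✓; |MB| = 16.90 ✓; ∠(MB, BK) = 90.00° ✓; |BK| = 14.90 ✗.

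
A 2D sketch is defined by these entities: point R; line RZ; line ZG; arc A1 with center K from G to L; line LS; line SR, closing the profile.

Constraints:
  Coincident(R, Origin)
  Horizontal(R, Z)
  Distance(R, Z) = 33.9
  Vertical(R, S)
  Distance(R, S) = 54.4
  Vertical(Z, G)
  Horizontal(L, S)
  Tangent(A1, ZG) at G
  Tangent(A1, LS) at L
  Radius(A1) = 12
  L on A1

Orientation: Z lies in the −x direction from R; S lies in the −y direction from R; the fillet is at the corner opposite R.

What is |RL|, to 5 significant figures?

58.643

The virtual corner opposite R is at (-33.900, -54.400). Tangency of A1 to ZG means the radius KG is perpendicular to ZG and since A1 is tangent to LS there, KL ⟂ LS, with radius 12.0, so the center K sits 12.0 in from both sides at K = (-21.900, -42.400). That places the tangent points at G = (-33.900, -42.400) on ZG and L = (-21.900, -54.400) on LS. Then |RL| = |L − R| = 58.643.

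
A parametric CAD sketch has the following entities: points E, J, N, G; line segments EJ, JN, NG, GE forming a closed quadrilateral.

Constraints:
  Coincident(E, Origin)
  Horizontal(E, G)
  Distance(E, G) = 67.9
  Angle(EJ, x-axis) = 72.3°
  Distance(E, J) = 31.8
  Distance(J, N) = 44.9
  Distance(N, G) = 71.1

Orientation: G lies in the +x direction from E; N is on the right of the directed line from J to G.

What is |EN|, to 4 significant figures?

13.22

E is at the origin; EG is horizontal with |EG| = 67.9 and G in +x, so G = (67.9, 0). EJ runs at 72.3° with |EJ| = 31.8, so J = (9.668, 30.29). N is determined by |JN| = 44.9 and |NG| = 71.1 together: it lies at the intersection of circle(J, 44.9) and circle(G, 71.1). With |JG| = 65.64, the foot of the radical line on JG is 9.670 from J and the perpendicular offset is √(44.9² − 9.670²) = 43.85. Taking the right-of-JG solution: N = (-1.989, -13.07).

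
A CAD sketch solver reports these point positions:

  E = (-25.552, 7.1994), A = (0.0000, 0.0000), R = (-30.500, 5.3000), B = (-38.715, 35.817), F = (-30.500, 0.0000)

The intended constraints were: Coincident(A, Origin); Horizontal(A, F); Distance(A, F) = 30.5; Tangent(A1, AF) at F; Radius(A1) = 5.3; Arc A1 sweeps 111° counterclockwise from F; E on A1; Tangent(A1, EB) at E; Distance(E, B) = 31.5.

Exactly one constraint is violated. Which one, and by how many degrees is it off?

Tangent(A1, EB) at E — off by 3.70°.

A = (0.00, 0.00) ✓; A.y = 0.00, F.y = 0.00 ✓; |AF| = 30.50 ✓; ∠(RF, FA) = 90.00° ✓; |RF| = 5.300 ✓; bearing(R→E) − bearing(R→F) = 111.0° ✓; |RE| = 5.300 ✓; ∠(RE, EB) = 86.30° ✗; |EB| = 31.50 ✓.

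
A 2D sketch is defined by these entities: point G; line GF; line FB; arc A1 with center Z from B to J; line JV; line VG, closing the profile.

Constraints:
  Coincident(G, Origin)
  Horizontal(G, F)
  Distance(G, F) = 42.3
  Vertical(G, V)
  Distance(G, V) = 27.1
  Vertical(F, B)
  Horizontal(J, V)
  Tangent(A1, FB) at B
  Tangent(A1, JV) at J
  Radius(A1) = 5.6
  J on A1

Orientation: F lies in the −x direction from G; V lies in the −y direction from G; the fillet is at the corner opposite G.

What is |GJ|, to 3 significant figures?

45.6

G is at the origin; GF is horizontal with |GF| = 42.3 and F on the −x side, so F = (-42.3, 0.00). GV is vertical with |GV| = 27.1 and V on the −y side, so V = (0.00, -27.1). The virtual corner opposite G is at (-42.3, -27.1). Since A1 is tangent to FB there, ZB ⟂ FB and the tangent condition forces ZJ to be normal to JV, with radius 5.6, so the center Z sits 5.6 in from both sides at Z = (-36.7, -21.5). That places the tangent points at B = (-42.3, -21.5) on FB and J = (-36.7, -27.1) on JV. Then |GJ| = |J − G| = 45.6.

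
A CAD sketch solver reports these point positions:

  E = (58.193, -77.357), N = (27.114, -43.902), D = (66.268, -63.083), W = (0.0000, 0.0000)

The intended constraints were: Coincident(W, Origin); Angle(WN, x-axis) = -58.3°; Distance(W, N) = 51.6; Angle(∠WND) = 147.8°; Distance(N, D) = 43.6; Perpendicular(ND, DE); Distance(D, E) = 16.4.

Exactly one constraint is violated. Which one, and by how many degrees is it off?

Perpendicular(ND, DE) — off by 3.40°.

W = (0.00, 0.00) ✓; WN at -58.30° ✓; |WN| = 51.60 ✓; ∠WND = 147.8° ✓; |ND| = 43.60 ✓; ∠(ND, DE) = 93.40° ✗; |DE| = 16.40 ✓.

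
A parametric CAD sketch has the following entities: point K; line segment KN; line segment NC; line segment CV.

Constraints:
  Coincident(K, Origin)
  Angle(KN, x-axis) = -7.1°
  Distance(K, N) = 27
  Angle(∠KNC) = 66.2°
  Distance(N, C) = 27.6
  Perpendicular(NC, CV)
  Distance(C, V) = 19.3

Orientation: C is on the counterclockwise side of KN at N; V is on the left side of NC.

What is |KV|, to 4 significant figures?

17.56

K is at the origin; KN runs at -7.1° with length 27.0, so N = 27.0·(cos -7.1°, sin -7.1°) = (26.79, -3.337). ∠KNC = 66.2°, so NC runs at -7.1° + (180° − 66.2°) = 106.7° from the x-axis; with |NC| = 27.6, C = N + 27.6·(cos 106.7°, sin 106.7°) = (18.86, 23.10). NC is perpendicular to CV; with |CV| = 19.3 on the left of NC, V = C + 19.3·(-0.9578, -0.2874) = (0.3758, 17.55). Then |KV| = |V − K| = 17.56.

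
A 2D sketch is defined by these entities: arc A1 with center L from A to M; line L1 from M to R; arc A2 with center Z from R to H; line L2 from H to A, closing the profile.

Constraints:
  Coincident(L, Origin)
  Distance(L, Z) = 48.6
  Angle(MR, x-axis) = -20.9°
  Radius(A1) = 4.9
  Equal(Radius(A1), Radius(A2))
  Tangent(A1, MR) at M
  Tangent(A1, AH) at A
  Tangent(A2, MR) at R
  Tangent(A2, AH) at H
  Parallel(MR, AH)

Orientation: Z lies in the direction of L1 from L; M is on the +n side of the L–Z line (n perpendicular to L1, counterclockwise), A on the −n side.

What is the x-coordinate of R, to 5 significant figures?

47.150

The slot axis is L1's direction at -20.9°, so u = (cos -20.9°, sin -20.9°) = (0.93420, -0.35674) and n = (−sin -20.9°, cos -20.9°) = (0.35674, 0.93420). L is at the origin and Z lies 48.6 along u from L, so Z = 48.6·u = (45.402, -17.337). Tangency of A1 to both parallel lines with radius 4.9 puts M and A at L ± 4.9·n: M = (1.7480, 4.5776), A = (-1.7480, -4.5776). Equal radii place R and H the same way about Z: R = Z + 4.9·n = (47.150, -12.760), H = Z − 4.9·n = (43.654, -21.915). So R.x = 47.150.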